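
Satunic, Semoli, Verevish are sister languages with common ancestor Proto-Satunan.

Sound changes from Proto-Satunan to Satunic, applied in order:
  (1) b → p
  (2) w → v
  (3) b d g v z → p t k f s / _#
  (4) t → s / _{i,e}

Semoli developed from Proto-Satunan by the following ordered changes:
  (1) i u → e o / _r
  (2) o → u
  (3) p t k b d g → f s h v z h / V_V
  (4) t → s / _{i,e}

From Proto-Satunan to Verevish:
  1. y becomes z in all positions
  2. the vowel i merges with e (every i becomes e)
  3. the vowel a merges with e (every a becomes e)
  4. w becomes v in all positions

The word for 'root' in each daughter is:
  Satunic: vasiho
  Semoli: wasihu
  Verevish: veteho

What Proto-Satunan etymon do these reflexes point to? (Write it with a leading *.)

*watiho

Position 6: Satunic has o, Semoli has u, Verevish has o. Satunic preserves o here (none of its changes turn any other segment into o), so the proto-segment is *o.
Position 1: Satunic has v, Semoli has w, Verevish has v. Semoli preserves w here (none of its changes turn any other segment into w), so the proto-segment is *w.
This points to *watiho. Verify forward in each daughter:
Satunic: start from *watiho.
  rule 1: no change — watiho
  rule 2 (unconditioned shift): watiho → vatiho
  rule 3: no change — vatiho
  rule 4 (palatalisation): vatiho → vasiho
  ⇒ Satunic vasiho
Semoli: start from *watiho.
  rule 1: no change — watiho
  rule 2 (vowel merger): watiho → watihu
  rule 3 (intervocalic lenition): watihu → wasihu
  rule 4: no change — wasihu
  ⇒ Semoli wasihu
Verevish: *watiho
  watiho (rule 1 does not apply)
  watiho → wateho   [vowel merger]
  wateho → weteho   [vowel merger]
  weteho → veteho   [unconditioned shift]
  giving Verevish veteho.
No other proto-form is consistent with every reflex, so the reconstruction is *watiho.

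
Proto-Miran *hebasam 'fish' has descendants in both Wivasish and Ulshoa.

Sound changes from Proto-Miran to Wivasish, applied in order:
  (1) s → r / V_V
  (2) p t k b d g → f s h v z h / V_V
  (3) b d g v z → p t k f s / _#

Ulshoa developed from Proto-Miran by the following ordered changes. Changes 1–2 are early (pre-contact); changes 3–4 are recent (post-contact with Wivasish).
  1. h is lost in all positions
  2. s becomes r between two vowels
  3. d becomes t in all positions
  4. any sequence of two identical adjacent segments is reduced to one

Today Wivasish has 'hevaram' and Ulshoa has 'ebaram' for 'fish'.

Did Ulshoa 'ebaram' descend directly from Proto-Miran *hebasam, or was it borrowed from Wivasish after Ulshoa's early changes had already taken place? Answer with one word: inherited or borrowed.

inherited

If inherited, *hebasam would pass through all of Ulshoa's changes:
Ulshoa: *hebasam
  hebasam → ebasam   [h-loss]
  ebasam → ebaram   [rhotacism]
  ebaram (rule 3 does not apply)
  ebaram (rule 4 does not apply)
  giving Ulshoa ebaram.
If borrowed from Wivasish 'hevaram' after the early changes, it would undergo only the recent ones:
  rule 3 (unconditioned shift): no change (hevaram)
  rule 4 (degemination): no change (hevaram)
  ⇒ as a loan: hevaram
Ulshoa 'ebaram' matches the inherited outcome exactly, so it is an inherited cognate, not a loan.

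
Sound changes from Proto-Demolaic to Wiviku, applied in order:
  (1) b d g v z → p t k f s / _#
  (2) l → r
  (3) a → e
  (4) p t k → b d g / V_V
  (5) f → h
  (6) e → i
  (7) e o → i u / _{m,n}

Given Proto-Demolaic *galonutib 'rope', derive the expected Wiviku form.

Wiviku: start from *galonutib.
  rule 1 (final devoicing): galonutib → galonutip
  rule 2 (unconditioned shift): galonutip → garonutip
  rule 3 (vowel merger): garonutip → geronutip
  rule 4 (intervocalic voicing): geronutip → geronudip
  rule 5: no change — geronudip
  rule 6 (vowel merger): geronudip → gironudip
  rule 7 (pre-nasal raising): gironudip → girunudip
  ⇒ Wiviku girunudip

girunudip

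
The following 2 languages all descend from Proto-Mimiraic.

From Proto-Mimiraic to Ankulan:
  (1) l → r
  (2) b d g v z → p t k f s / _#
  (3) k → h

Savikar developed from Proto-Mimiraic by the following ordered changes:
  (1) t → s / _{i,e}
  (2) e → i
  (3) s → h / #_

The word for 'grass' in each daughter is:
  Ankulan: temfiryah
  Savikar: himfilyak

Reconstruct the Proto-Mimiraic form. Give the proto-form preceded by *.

Position 2: Ankulan has e, Savikar has i. Ankulan preserves e here (none of its changes turn any other segment into e), so the proto-segment is *e.
Position 1: Ankulan has t, Savikar has h. Taking the neighbouring segments as reconstructed: Ankulan t can only go back to *t; Savikar h could go back to *t or *s or *h — the one source consistent with every daughter is *t.
Position 9: Ankulan has h, Savikar has k. Savikar preserves k here (none of its changes turn any other segment into k), so the proto-segment is *k.
Continuing position by position gives *temfilyak; check it forward:
Ankulan: start from *temfilyak.
  rule 1 (unconditioned shift): temfilyak → temfiryak
  rule 2: no change — temfiryak
  rule 3 (unconditioned shift): temfiryak → temfiryah
  ⇒ Ankulan temfiryah
Savikar: *temfilyak > semfilyak > simfilyak > himfilyak  (by palatalisation, vowel merger, debuccalisation)
No other proto-form is consistent with every reflex, so the reconstruction is *temfilyak.

*temfilyak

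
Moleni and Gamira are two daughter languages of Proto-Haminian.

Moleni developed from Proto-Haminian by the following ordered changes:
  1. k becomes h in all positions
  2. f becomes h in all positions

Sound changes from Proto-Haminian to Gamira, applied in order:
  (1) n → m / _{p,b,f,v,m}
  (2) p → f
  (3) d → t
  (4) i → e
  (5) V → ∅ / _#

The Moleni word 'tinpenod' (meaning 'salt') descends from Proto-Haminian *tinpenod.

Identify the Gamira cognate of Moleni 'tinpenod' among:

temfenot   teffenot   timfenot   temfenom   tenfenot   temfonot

Gamira: start from *tinpenod.
  rule 1 (nasal place assimilation): tinpenod → timpenod
  rule 2 (unconditioned shift): timpenod → timfenod
  rule 3 (unconditioned shift): timfenod → timfenot
  rule 4 (vowel merger): timfenot → temfenot
  rule 5: no change — temfenot
  ⇒ Gamira temfenot

temfenot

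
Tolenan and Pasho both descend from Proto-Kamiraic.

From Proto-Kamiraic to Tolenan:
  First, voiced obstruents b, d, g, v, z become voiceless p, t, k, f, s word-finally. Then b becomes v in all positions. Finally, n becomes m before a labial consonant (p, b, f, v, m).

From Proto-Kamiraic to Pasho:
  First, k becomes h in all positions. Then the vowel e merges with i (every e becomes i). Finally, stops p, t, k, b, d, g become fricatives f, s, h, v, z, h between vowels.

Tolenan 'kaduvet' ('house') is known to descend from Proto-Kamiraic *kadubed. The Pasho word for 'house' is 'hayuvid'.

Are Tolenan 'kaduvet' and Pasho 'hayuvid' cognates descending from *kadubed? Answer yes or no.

no

Derive the expected Pasho reflex of *kadubed:
Pasho: *kadubed
  kadubed → hadubed   [unconditioned shift]
  hadubed → hadubid   [vowel merger]
  hadubid → hazuvid   [intervocalic lenition]
  giving Pasho hazuvid.
The regular Pasho reflex would be 'hazuvid', but the attested form is 'hayuvid'. The correspondence is irregular, so they are not cognates (the Pasho form has a different source).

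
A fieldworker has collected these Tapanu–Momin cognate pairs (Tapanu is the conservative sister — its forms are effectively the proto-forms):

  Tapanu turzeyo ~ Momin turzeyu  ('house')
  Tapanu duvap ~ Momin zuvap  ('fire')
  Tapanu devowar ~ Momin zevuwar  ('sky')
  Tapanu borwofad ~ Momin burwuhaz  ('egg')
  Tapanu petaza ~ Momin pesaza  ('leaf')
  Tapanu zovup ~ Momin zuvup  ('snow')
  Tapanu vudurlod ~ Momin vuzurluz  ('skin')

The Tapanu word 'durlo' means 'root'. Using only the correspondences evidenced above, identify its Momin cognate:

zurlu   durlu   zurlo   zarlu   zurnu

zurlu

duvap ~ zuvap — Tapanu d corresponds to Momin z word-initially before a back vowel.
turzeyo ~ turzeyu — Tapanu o corresponds to Momin u word-finally.
Applying these to Tapanu 'durlo':
  durlo → zurlo   (d→z word-initially before a back vowel)
  zurlo → zurlu   (o→u word-finally)
So the Momin cognate is 'zurlu'.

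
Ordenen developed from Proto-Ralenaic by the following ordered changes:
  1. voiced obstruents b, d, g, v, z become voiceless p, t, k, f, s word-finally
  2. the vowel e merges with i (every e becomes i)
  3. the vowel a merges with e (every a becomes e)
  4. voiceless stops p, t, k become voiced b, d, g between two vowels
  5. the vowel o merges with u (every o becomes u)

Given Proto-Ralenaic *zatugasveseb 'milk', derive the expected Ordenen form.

Ordenen: start from *zatugasveseb.
  rule 1 (final devoicing): zatugasveseb → zatugasvesep
  rule 2 (vowel merger): zatugasvesep → zatugasvisip
  rule 3 (vowel merger): zatugasvisip → zetugesvisip
  rule 4 (intervocalic voicing): zetugesvisip → zedugesvisip
  rule 5: no change — zedugesvisip
  ⇒ Ordenen zedugesvisip

zedugesvisip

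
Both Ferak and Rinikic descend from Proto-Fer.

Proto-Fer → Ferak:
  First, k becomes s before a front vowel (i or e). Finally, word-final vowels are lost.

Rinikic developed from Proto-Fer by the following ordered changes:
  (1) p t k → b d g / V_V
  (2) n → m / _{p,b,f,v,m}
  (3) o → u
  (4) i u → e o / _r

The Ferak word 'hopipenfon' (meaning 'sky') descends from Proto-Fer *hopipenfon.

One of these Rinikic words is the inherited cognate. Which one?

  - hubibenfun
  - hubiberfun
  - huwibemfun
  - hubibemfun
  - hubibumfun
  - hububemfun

hubibemfun

Rinikic: start from *hopipenfon.
  rule 1 (intervocalic voicing): hopipenfon → hobibenfon
  rule 2 (nasal place assimilation): hobibenfon → hobibemfon
  rule 3 (vowel merger): hobibemfon → hubibemfun
  rule 4: no change — hubibemfun
  ⇒ Rinikic hubibemfun
Among the options, 'hubibemfun' alone shows every Rinikic change applied in order.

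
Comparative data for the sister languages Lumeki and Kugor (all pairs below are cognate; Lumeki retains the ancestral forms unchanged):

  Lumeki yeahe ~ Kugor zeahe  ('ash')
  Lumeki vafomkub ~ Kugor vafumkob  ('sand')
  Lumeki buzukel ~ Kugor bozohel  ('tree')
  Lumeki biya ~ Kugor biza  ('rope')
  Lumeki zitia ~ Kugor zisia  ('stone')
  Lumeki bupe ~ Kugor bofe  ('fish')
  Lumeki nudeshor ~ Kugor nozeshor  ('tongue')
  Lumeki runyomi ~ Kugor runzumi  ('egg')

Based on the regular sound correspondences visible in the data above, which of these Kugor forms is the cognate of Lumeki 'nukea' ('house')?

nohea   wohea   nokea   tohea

buzukel ~ bozohel, nudeshor ~ nozeshor — Lumeki u corresponds to Kugor o after a consonant, before a consonant other than r, m, n, p, b, f, v.
buzukel ~ bozohel — Lumeki k corresponds to Kugor h between vowels (before a front vowel).
Applying these to Lumeki 'nukea':
  nukea → nokea   (u→o after a consonant, before a consonant other than r, m, n, p, b, f, v)
  nokea → nohea   (k→h between vowels (before a front vowel))
So the Kugor cognate is 'nohea'.

nohea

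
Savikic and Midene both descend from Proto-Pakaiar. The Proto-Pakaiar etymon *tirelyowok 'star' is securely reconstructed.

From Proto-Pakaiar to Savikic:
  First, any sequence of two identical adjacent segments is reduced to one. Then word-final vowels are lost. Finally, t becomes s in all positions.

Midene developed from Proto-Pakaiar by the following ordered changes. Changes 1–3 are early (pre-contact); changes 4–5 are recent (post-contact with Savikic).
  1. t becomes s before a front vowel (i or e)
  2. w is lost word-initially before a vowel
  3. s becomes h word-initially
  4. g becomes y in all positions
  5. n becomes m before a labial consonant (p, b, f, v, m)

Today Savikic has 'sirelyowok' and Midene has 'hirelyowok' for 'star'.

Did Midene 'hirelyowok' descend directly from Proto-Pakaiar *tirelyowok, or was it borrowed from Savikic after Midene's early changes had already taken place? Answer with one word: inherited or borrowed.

If inherited, *tirelyowok would pass through all of Midene's changes:
Midene: *tirelyowok > sirelyowok > hirelyowok  (by palatalisation, debuccalisation)
If borrowed from Savikic 'sirelyowok' after the early changes, it would undergo only the recent ones:
  rule 4 (unconditioned shift): no change (sirelyowok)
  rule 5 (nasal place assimilation): no change (sirelyowok)
  ⇒ as a loan: sirelyowok
Midene 'hirelyowok' matches the inherited outcome exactly, so it is an inherited cognate, not a loan.

inherited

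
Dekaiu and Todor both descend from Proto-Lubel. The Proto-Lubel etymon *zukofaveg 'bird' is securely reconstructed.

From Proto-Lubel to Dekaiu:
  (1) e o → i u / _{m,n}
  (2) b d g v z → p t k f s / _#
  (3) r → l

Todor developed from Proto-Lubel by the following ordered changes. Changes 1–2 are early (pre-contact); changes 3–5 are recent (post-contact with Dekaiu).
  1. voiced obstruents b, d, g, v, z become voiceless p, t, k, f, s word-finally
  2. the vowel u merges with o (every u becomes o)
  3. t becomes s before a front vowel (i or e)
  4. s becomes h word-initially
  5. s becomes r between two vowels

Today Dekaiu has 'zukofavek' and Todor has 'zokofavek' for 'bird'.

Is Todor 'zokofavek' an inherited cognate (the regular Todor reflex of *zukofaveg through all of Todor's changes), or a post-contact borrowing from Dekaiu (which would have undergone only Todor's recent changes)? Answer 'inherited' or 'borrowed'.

If inherited, *zukofaveg would pass through all of Todor's changes:
Todor: *zukofaveg > zukofavek > zokofavek  (by final devoicing, vowel merger)
If borrowed from Dekaiu 'zukofavek' after the early changes, it would undergo only the recent ones:
  rule 3 (palatalisation): no change (zukofavek)
  rule 4 (debuccalisation): no change (zukofavek)
  rule 5 (rhotacism): no change (zukofavek)
  ⇒ as a loan: zukofavek
Todor 'zokofavek' matches the inherited outcome exactly, so it is an inherited cognate, not a loan.

inherited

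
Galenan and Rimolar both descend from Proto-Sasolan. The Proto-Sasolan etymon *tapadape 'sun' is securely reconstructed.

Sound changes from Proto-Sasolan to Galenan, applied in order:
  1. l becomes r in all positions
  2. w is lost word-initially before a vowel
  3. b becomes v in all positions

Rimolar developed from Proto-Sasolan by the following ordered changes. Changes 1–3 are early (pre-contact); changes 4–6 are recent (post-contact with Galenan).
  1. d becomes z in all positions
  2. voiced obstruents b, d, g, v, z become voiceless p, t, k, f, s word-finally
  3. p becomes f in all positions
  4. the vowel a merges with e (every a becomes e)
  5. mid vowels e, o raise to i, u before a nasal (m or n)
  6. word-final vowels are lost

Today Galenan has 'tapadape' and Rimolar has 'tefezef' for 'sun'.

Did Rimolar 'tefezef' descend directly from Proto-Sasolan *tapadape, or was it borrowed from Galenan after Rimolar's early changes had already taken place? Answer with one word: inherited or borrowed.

If inherited, *tapadape would pass through all of Rimolar's changes:
Rimolar: start from *tapadape.
  rule 1 (unconditioned shift): tapadape → tapazape
  rule 2: no change — tapazape
  rule 3 (unconditioned shift): tapazape → tafazafe
  rule 4 (vowel merger): tafazafe → tefezefe
  rule 5: no change — tefezefe
  rule 6 (apocope): tefezefe → tefezef
  ⇒ Rimolar tefezef
If borrowed from Galenan 'tapadape' after the early changes, it would undergo only the recent ones:
  rule 4 (vowel merger): tapadape → tepedepe
  rule 5 (pre-nasal raising): no change (tepedepe)
  rule 6 (apocope): tepedepe → tepedep
  ⇒ as a loan: tepedep
Rimolar 'tefezef' matches the inherited outcome exactly, so it is an inherited cognate, not a loan.

inherited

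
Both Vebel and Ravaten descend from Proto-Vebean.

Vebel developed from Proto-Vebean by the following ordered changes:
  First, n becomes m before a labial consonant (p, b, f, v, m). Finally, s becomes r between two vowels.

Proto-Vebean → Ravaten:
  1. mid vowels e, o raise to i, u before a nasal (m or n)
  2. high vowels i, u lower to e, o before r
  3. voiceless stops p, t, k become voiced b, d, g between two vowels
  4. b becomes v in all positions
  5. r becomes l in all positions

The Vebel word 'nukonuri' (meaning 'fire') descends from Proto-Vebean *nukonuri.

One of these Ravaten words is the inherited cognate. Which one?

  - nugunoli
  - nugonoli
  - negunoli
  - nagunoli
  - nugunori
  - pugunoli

nugunoli

Ravaten: *nukonuri
  nukonuri → nukunuri   [pre-nasal raising]
  nukunuri → nukunori   [pre-rhotic lowering]
  nukunori → nugunori   [intervocalic voicing]
  nugunori (rule 4 does not apply)
  nugunori → nugunoli   [unconditioned shift]
  giving Ravaten nugunoli.
The other candidates each miss or misapply at least one Ravaten change.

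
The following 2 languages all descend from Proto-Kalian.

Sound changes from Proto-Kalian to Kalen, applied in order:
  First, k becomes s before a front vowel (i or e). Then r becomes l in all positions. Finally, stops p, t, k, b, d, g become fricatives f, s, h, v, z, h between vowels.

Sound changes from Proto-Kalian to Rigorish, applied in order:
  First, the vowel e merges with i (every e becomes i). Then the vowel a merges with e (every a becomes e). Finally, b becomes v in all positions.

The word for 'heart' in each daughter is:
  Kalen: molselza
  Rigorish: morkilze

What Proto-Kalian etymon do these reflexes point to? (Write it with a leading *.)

*morkelza

Position 3: Kalen has l, Rigorish has r. Rigorish preserves r here (none of its changes turn any other segment into r), so the proto-segment is *r.
Position 8: Kalen has a, Rigorish has e. Kalen preserves a here (none of its changes turn any other segment into a), so the proto-segment is *a.
Position 5: Kalen has e, Rigorish has i. Kalen preserves e here (none of its changes turn any other segment into e), so the proto-segment is *e.
This points to *morkelza. Verify forward in each daughter:
Kalen: *morkelza
  morkelza → morselza   [palatalisation]
  morselza → molselza   [unconditioned shift]
  molselza (rule 3 does not apply)
  giving Kalen molselza.
Rigorish: *morkelza > morkilza > morkilze  (by vowel merger, vowel merger)
Only *morkelza yields all of Kalen molselza, Rigorish morkilze.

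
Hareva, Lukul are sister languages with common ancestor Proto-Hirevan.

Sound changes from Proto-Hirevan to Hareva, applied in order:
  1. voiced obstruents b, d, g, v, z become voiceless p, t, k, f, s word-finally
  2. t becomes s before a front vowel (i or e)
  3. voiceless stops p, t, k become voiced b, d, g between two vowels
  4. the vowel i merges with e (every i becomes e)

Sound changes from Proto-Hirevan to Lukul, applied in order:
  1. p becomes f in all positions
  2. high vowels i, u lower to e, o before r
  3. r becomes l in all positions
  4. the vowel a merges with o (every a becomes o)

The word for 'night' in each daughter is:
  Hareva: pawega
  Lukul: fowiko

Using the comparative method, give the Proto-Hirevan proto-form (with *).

*pawika

Position 4: Hareva has e, Lukul has i. Lukul preserves i here (none of its changes turn any other segment into i), so the proto-segment is *i.
Position 5: Hareva has g, Lukul has k. Lukul preserves k here (none of its changes turn any other segment into k), so the proto-segment is *k.
Position 2: Hareva has a, Lukul has o. Hareva preserves a here (none of its changes turn any other segment into a), so the proto-segment is *a.
This points to *pawika. Verify forward in each daughter:
Hareva: *pawika
  pawika (rule 1 does not apply)
  pawika (rule 2 does not apply)
  pawika → pawiga   [intervocalic voicing]
  pawiga → pawega   [vowel merger]
  giving Hareva pawega.
Lukul: start from *pawika.
  rule 1 (unconditioned shift): pawika → fawika
  rule 2: no change — fawika
  rule 3: no change — fawika
  rule 4 (vowel merger): fawika → fowiko
  ⇒ Lukul fowiko
Only *pawika yields all of Hareva pawega, Lukul fowiko.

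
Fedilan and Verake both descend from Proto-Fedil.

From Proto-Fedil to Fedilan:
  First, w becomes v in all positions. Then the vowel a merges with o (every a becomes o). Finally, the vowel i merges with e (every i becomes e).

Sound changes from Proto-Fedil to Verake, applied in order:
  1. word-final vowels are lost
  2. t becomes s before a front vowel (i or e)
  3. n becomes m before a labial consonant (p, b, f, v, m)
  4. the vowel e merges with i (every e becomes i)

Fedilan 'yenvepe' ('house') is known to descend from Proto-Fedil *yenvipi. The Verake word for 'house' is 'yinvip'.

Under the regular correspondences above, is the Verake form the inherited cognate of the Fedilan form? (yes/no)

Derive the expected Verake reflex of *yenvipi:
Verake: start from *yenvipi.
  rule 1 (apocope): yenvipi → yenvip
  rule 2: no change — yenvip
  rule 3 (nasal place assimilation): yenvip → yemvip
  rule 4 (vowel merger): yemvip → yimvip
  ⇒ Verake yimvip
The regular Verake reflex would be 'yimvip', but the attested form is 'yinvip'. The correspondence is irregular, so they are not cognates (the Verake form has a different source).

no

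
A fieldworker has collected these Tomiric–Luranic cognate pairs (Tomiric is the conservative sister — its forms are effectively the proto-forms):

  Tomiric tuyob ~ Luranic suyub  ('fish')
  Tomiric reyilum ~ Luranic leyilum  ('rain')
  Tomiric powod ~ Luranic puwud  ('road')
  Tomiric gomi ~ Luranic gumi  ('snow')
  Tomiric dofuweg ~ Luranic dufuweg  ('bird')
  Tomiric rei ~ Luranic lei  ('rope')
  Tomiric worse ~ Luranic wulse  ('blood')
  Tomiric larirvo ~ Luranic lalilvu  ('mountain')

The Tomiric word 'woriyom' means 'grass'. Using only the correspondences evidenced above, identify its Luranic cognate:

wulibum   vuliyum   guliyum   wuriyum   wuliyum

wuliyum

worse ~ wulse — Tomiric o corresponds to Luranic u after a consonant, before r.
larirvo ~ lalilvu — Tomiric r corresponds to Luranic l between vowels (before a front vowel).
gomi ~ gumi — Tomiric o corresponds to Luranic u after a consonant, before a nasal.
Applying these to Tomiric 'woriyom':
  woriyom → wuriyom   (o→u after a consonant, before r)
  wuriyom → wuliyom   (r→l between vowels (before a front vowel))
  wuliyom → wuliyum   (o→u after a consonant, before a nasal)
So the Luranic cognate is 'wuliyum'.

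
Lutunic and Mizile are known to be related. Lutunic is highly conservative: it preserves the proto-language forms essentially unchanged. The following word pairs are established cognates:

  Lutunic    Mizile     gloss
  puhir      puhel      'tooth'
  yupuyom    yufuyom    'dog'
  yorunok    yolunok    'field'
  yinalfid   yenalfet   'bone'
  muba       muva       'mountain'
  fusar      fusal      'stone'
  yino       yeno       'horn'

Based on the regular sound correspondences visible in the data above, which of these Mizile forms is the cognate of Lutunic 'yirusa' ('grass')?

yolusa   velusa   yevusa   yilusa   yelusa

puhir ~ puhel — Lutunic i corresponds to Mizile e after a consonant, before r.
yorunok ~ yolunok — Lutunic r corresponds to Mizile l between vowels (before a back vowel).
Applying these to Lutunic 'yirusa':
  yirusa → yerusa   (i→e after a consonant, before r)
  yerusa → yelusa   (r→l between vowels (before a back vowel))
So the Mizile cognate is 'yelusa'.

yelusa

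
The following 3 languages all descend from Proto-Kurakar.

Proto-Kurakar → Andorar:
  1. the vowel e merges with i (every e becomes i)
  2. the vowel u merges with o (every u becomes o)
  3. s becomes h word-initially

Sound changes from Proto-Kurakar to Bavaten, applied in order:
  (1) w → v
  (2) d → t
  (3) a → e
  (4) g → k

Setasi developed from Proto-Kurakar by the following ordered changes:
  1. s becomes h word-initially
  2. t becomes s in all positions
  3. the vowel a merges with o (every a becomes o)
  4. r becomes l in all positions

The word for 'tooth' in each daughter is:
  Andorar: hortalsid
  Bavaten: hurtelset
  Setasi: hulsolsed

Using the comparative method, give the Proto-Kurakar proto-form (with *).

Position 5: Andorar has a, Bavaten has e, Setasi has o. Andorar preserves a here (none of its changes turn any other segment into a), so the proto-segment is *a.
Position 4: Andorar has t, Bavaten has t, Setasi has s. Andorar preserves t here (none of its changes turn any other segment into t), so the proto-segment is *t.
Verify the candidate proto-form against each daughter:
Andorar: *hurtalsed > hurtalsid > hortalsid  (by vowel merger, vowel merger)
Bavaten: *hurtalsed
  hurtalsed (rule 1 does not apply)
  hurtalsed → hurtalset   [unconditioned shift]
  hurtalset → hurtelset   [vowel merger]
  hurtelset (rule 4 does not apply)
  giving Bavaten hurtelset.
Setasi: *hurtalsed
  hurtalsed (rule 1 does not apply)
  hurtalsed → hursalsed   [unconditioned shift]
  hursalsed → hursolsed   [vowel merger]
  hursolsed → hulsolsed   [unconditioned shift]
  giving Setasi hulsolsed.
No other proto-form is consistent with every reflex, so the reconstruction is *hurtalsed.

*hurtalsed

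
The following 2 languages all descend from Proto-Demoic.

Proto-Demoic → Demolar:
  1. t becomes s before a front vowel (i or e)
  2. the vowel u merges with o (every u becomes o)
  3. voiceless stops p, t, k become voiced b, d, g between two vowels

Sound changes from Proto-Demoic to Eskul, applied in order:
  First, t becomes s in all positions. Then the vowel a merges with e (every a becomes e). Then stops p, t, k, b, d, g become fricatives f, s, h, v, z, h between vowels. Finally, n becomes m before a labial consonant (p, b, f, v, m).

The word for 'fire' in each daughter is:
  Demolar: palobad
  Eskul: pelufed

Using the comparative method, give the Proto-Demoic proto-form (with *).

Position 6: Demolar has a, Eskul has e. Demolar preserves a here (none of its changes turn any other segment into a), so the proto-segment is *a.
Position 2: Demolar has a, Eskul has e. Demolar preserves a here (none of its changes turn any other segment into a), so the proto-segment is *a.
Position 4: Demolar has o, Eskul has u. Eskul preserves u here (none of its changes turn any other segment into u), so the proto-segment is *u.
Continuing position by position gives *palupad; check it forward:
Demolar: start from *palupad.
  rule 1: no change — palupad
  rule 2 (vowel merger): palupad → palopad
  rule 3 (intervocalic voicing): palopad → palobad
  ⇒ Demolar palobad
Eskul: start from *palupad.
  rule 1: no change — palupad
  rule 2 (vowel merger): palupad → peluped
  rule 3 (intervocalic lenition): peluped → pelufed
  rule 4: no change — pelufed
  ⇒ Eskul pelufed
Only *palupad yields all of Demolar palobad, Eskul pelufed.

*palupad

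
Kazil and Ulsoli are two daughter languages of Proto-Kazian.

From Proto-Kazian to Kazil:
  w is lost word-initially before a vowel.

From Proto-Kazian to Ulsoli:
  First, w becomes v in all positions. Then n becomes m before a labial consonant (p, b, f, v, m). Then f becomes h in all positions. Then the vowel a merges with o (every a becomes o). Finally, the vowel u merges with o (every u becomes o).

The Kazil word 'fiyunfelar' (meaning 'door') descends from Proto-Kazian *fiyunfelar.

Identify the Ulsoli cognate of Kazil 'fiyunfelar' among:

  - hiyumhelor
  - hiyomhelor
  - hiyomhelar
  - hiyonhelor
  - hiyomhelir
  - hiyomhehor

hiyomhelor

Ulsoli: *fiyunfelar > fiyumfelar > hiyumhelar > hiyumhelor > hiyomhelor  (by nasal place assimilation, unconditioned shift, vowel merger, vowel merger)
Among the options, 'hiyomhelor' alone shows every Ulsoli change applied in order.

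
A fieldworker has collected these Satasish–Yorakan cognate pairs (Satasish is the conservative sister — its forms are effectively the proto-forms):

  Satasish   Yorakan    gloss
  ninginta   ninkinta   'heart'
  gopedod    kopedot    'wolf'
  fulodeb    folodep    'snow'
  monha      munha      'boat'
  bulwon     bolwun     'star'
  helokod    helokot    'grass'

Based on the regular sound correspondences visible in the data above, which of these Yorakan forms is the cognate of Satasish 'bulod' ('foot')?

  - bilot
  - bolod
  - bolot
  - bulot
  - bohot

fulodeb ~ folodep, bulwon ~ bolwun — Satasish u corresponds to Yorakan o after a consonant, before a consonant other than r, m, n, p, b, f, v.
gopedod ~ kopedot, helokod ~ helokot — Satasish d corresponds to Yorakan t word-finally.
Applying these to Satasish 'bulod':
  bulod → bolod   (u→o after a consonant, before a consonant other than r, m, n, p, b, f, v)
  bolod → bolot   (d→t word-finally)
So the Yorakan cognate is 'bolot'.

bolot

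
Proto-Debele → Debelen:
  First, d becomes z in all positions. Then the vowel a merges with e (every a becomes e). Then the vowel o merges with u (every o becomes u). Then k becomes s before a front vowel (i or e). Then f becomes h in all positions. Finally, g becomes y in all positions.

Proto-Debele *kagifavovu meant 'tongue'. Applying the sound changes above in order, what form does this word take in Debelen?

seyihevuvu

Debelen: *kagifavovu
  kagifavovu (rule 1 does not apply)
  kagifavovu → kegifevovu   [vowel merger]
  kegifevovu → kegifevuvu   [vowel merger]
  kegifevuvu → segifevuvu   [palatalisation]
  segifevuvu → segihevuvu   [unconditioned shift]
  segihevuvu → seyihevuvu   [unconditioned shift]
  giving Debelen seyihevuvu.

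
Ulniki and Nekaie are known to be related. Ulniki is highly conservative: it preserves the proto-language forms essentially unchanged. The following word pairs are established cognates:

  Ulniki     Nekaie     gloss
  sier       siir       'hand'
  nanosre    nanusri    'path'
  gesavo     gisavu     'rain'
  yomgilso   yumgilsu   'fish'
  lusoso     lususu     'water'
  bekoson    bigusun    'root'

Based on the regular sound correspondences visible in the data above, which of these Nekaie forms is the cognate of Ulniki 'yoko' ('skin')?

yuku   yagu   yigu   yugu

yugu

nanosre ~ nanusri, lusoso ~ lususu — Ulniki o corresponds to Nekaie u after a consonant, before a consonant other than r, m, n, p, b, f, v.
bekoson ~ bigusun — Ulniki k corresponds to Nekaie g between vowels (before a back vowel).
gesavo ~ gisavu, yomgilso ~ yumgilsu — Ulniki o corresponds to Nekaie u word-finally.
Applying these to Ulniki 'yoko':
  yoko → yuko   (o→u after a consonant, before a consonant other than r, m, n, p, b, f, v)
  yuko → yugo   (k→g between vowels (before a back vowel))
  yugo → yugu   (o→u word-finally)
So the Nekaie cognate is 'yugu'.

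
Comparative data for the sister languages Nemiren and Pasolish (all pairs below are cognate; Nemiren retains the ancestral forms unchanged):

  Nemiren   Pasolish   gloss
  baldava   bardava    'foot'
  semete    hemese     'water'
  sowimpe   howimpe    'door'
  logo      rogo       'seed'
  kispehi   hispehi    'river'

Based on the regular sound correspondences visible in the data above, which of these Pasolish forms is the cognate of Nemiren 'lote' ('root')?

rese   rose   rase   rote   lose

rose

logo ~ rogo — Nemiren l corresponds to Pasolish r word-initially before a back vowel.
semete ~ hemese — Nemiren t corresponds to Pasolish s between vowels (before a front vowel).
Applying these to Nemiren 'lote':
  lote → rote   (l→r word-initially before a back vowel)
  rote → rose   (t→s between vowels (before a front vowel))
So the Pasolish cognate is 'rose'.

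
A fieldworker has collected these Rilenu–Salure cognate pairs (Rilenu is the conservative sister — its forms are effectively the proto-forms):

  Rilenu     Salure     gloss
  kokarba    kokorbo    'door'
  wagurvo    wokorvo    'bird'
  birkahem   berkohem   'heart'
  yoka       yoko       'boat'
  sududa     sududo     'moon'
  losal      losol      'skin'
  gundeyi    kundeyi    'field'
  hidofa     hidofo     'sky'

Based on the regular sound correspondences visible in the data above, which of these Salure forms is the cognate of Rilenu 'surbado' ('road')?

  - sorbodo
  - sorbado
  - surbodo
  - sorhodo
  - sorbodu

sorbodo

wagurvo ~ wokorvo — Rilenu u corresponds to Salure o after a consonant, before r.
wagurvo ~ wokorvo, birkahem ~ berkohem — Rilenu a corresponds to Salure o after a consonant, before a consonant other than r, m, n, p, b, f, v.
Applying these to Rilenu 'surbado':
  surbado → sorbado   (u→o after a consonant, before r)
  sorbado → sorbodo   (a→o after a consonant, before a consonant other than r, m, n, p, b, f, v)
So the Salure cognate is 'sorbodo'.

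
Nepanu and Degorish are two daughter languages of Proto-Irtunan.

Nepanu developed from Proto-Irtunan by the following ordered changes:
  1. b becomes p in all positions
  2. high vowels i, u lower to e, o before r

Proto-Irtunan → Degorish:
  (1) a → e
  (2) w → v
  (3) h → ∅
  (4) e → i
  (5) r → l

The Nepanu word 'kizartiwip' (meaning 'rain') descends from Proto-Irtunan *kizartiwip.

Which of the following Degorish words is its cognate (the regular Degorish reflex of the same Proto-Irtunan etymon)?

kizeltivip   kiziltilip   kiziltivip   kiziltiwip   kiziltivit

Degorish: *kizartiwip
  kizartiwip → kizertiwip   [vowel merger]
  kizertiwip → kizertivip   [unconditioned shift]
  kizertivip (rule 3 does not apply)
  kizertivip → kizirtivip   [vowel merger]
  kizirtivip → kiziltivip   [unconditioned shift]
  giving Degorish kiziltivip.
The other candidates each miss or misapply at least one Degorish change.

kiziltivip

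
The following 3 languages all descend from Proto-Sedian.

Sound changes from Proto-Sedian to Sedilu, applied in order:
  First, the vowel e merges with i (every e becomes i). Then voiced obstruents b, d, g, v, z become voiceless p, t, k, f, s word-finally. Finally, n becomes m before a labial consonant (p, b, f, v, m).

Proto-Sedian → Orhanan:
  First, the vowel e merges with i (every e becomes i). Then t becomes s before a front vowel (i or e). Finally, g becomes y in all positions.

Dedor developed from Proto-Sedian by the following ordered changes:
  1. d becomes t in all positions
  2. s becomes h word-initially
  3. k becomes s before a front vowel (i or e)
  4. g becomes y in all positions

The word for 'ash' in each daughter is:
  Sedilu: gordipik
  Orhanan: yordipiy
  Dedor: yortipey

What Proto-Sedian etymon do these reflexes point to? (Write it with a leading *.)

Position 1: Sedilu has g, Orhanan has y, Dedor has y. Sedilu preserves g here (none of its changes turn any other segment into g), so the proto-segment is *g.
Position 8: Sedilu has k, Orhanan has y, Dedor has y. Taking the neighbouring segments as reconstructed: Sedilu k could go back to *k or *g; Orhanan y could go back to *g or *y; Dedor y could go back to *g or *y — the one source consistent with every daughter is *g.
Position 7: Sedilu has i, Orhanan has i, Dedor has e. Dedor preserves e here (none of its changes turn any other segment into e), so the proto-segment is *e.
Continuing position by position gives *gordipeg; check it forward:
Sedilu: *gordipeg
  gordipeg → gordipig   [vowel merger]
  gordipig → gordipik   [final devoicing]
  gordipik (rule 3 does not apply)
  giving Sedilu gordipik.
Orhanan: *gordipeg
  gordipeg → gordipig   [vowel merger]
  gordipig (rule 2 does not apply)
  gordipig → yordipiy   [unconditioned shift]
  giving Orhanan yordipiy.
Dedor: *gordipeg > gortipeg > yortipey  (by unconditioned shift, unconditioned shift)
No other proto-form is consistent with every reflex, so the reconstruction is *gordipeg.

*gordipeg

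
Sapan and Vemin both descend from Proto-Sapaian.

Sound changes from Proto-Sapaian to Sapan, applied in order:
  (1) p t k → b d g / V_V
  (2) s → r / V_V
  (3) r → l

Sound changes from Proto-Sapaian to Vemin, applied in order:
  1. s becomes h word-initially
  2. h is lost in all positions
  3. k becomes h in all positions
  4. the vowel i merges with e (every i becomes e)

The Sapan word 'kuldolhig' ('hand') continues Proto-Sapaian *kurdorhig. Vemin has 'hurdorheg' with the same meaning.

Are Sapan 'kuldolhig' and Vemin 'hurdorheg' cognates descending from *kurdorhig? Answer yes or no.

no

Derive the expected Vemin reflex of *kurdorhig:
Vemin: start from *kurdorhig.
  rule 1: no change — kurdorhig
  rule 2 (h-loss): kurdorhig → kurdorig
  rule 3 (unconditioned shift): kurdorig → hurdorig
  rule 4 (vowel merger): hurdorig → hurdoreg
  ⇒ Vemin hurdoreg
The regular Vemin reflex would be 'hurdoreg', but the attested form is 'hurdorheg'. The correspondence is irregular, so they are not cognates (the Vemin form has a different source).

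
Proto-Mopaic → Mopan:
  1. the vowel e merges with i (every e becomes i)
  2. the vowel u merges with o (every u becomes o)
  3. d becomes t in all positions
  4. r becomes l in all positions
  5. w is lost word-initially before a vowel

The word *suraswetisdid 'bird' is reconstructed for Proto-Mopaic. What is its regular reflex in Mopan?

Mopan: *suraswetisdid
  suraswetisdid → suraswitisdid   [vowel merger]
  suraswitisdid → soraswitisdid   [vowel merger]
  soraswitisdid → soraswitistit   [unconditioned shift]
  soraswitistit → solaswitistit   [unconditioned shift]
  solaswitistit (rule 5 does not apply)
  giving Mopan solaswitistit.

solaswitistit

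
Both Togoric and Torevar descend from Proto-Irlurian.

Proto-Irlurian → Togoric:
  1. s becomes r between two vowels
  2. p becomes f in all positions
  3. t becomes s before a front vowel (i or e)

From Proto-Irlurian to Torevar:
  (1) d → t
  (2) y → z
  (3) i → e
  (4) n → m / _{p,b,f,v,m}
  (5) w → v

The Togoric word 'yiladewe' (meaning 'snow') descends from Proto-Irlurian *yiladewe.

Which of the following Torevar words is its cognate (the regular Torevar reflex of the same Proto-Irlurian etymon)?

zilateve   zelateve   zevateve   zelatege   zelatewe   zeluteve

zelateve

Torevar: *yiladewe > yilatewe > zilatewe > zelatewe > zelateve  (by unconditioned shift, unconditioned shift, vowel merger, unconditioned shift)
Only 'zelateve' matches the regular Torevar development of *yiladewe.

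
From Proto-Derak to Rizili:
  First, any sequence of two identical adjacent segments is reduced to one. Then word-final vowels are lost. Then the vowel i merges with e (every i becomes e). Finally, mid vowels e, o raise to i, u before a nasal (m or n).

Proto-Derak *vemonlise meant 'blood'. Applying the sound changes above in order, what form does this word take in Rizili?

Rizili: start from *vemonlise.
  rule 1: no change — vemonlise
  rule 2 (apocope): vemonlise → vemonlis
  rule 3 (vowel merger): vemonlis → vemonles
  rule 4 (pre-nasal raising): vemonles → vimunles
  ⇒ Rizili vimunles

vimunles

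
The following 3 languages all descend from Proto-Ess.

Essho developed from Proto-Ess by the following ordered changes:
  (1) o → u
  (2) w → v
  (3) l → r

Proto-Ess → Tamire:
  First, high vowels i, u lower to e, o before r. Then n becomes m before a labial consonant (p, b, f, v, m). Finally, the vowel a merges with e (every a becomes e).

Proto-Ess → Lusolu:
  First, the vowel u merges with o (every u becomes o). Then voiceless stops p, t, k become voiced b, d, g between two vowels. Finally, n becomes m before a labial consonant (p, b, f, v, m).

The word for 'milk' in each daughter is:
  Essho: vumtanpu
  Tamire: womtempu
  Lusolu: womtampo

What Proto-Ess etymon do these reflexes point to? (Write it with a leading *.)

*womtanpu

Position 5: Essho has a, Tamire has e, Lusolu has a. Essho preserves a here (none of its changes turn any other segment into a), so the proto-segment is *a.
Position 2: Essho has u, Tamire has o, Lusolu has o. Taking the neighbouring segments as reconstructed: Essho u could go back to *o or *u; Tamire o can only go back to *o; Lusolu o could go back to *o or *u — the one source consistent with every daughter is *o.
Position 6: Essho has n, Tamire has m, Lusolu has m. Essho preserves n here (none of its changes turn any other segment into n), so the proto-segment is *n.
Verify the candidate proto-form against each daughter:
Essho: start from *womtanpu.
  rule 1 (vowel merger): womtanpu → wumtanpu
  rule 2 (unconditioned shift): wumtanpu → vumtanpu
  rule 3: no change — vumtanpu
  ⇒ Essho vumtanpu
Tamire: *womtanpu
  womtanpu (rule 1 does not apply)
  womtanpu → womtampu   [nasal place assimilation]
  womtampu → womtempu   [vowel merger]
  giving Tamire womtempu.
Lusolu: start from *womtanpu.
  rule 1 (vowel merger): womtanpu → womtanpo
  rule 2: no change — womtanpo
  rule 3 (nasal place assimilation): womtanpo → womtampo
  ⇒ Lusolu womtampo
No other proto-form is consistent with every reflex, so the reconstruction is *womtanpu.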